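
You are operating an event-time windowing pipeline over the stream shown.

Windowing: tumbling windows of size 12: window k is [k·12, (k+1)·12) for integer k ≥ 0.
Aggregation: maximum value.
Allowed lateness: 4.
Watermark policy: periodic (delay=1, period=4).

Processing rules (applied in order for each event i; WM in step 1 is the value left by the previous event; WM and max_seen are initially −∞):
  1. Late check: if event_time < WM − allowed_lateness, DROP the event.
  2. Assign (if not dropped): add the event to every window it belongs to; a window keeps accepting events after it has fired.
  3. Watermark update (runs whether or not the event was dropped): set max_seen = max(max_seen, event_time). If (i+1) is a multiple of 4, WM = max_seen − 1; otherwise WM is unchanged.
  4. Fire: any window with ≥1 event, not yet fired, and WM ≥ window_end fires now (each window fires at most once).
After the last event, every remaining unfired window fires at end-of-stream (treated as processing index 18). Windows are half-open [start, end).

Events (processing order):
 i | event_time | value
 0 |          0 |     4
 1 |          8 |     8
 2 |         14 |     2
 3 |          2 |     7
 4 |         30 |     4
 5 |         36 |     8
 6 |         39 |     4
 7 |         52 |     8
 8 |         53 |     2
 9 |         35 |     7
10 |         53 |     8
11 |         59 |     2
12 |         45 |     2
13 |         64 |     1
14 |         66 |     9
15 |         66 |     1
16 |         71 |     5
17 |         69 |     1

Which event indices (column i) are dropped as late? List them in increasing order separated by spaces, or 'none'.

9 12

i=0 t=0 v=4: → [0,12); WM=−∞
i=1 t=8 v=8: → [0,12); WM=−∞
i=2 t=14 v=2: → [12,24); WM=−∞
i=3 t=2 v=7: → [0,12); WM=13; [0,12) fires=8
i=4 t=30 v=4: → [24,36); WM=13
i=5 t=36 v=8: → [36,48); WM=13
i=6 t=39 v=4: → [36,48); WM=13
i=7 t=52 v=8: → [48,60); WM=51; [12,24) fires=2 [24,36) fires=4 [36,48) fires=8
i=8 t=53 v=2: → [48,60); WM=51
i=9 t=35 v=7: DROP (t<51-4); WM=51
i=10 t=53 v=8: → [48,60); WM=51
i=11 t=59 v=2: → [48,60); WM=58
i=12 t=45 v=2: DROP (t<58-4); WM=58
i=13 t=64 v=1: → [60,72); WM=58
i=14 t=66 v=9: → [60,72); WM=58
i=15 t=66 v=1: → [60,72); WM=65; [48,60) fires=8
i=16 t=71 v=5: → [60,72); WM=65
i=17 t=69 v=1: → [60,72); WM=65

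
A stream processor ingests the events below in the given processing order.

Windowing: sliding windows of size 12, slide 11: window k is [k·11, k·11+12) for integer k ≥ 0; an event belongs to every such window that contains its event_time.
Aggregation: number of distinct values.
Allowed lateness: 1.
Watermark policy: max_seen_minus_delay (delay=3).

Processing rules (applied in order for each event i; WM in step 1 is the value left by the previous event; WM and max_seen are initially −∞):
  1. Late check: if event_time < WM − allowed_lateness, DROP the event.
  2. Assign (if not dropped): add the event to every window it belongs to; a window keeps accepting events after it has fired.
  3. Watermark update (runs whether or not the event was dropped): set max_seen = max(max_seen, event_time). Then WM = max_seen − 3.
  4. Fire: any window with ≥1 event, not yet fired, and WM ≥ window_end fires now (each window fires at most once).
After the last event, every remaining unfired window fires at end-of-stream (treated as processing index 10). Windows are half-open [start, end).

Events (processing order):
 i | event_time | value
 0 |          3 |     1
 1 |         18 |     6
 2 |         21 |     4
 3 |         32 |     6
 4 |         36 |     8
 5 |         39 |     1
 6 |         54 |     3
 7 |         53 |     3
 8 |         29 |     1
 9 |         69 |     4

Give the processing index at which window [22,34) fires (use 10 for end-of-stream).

5

i=0 t=3 v=1: → [0,12); WM=0
i=1 t=18 v=6: → [11,23); WM=15; [0,12) fires=1
i=2 t=21 v=4: → [11,23); WM=18
i=3 t=32 v=6: → [22,34); WM=29; [11,23) fires=2
i=4 t=36 v=8: → [33,45); WM=33
i=5 t=39 v=1: → [33,45); WM=36; [22,34) fires=1
i=6 t=54 v=3: → [44,56); WM=51; [33,45) fires=2
i=7 t=53 v=3: → [44,56); WM=51
i=8 t=29 v=1: DROP (t<51-1); WM=51
i=9 t=69 v=4: → [66,78); WM=66; [44,56) fires=1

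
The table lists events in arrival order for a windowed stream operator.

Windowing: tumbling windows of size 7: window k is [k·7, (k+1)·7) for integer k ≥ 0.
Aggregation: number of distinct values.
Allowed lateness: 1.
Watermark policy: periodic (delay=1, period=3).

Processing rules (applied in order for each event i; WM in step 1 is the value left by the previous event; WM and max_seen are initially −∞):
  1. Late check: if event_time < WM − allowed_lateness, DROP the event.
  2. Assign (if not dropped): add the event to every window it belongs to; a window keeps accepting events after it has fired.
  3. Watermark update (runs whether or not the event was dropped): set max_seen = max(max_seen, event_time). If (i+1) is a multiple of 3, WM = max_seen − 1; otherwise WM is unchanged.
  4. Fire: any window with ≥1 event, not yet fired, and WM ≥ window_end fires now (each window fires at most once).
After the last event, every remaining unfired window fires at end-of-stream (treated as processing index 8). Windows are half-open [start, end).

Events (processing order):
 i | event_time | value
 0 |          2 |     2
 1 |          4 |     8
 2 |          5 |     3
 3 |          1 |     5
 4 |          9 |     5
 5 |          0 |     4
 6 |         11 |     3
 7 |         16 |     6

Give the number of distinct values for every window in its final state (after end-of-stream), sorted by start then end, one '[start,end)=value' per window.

i=0 t=2 v=2: → [0,7); WM=−∞
i=1 t=4 v=8: → [0,7); WM=−∞
i=2 t=5 v=3: → [0,7); WM=4
i=3 t=1 v=5: DROP (t<4-1); WM=4
i=4 t=9 v=5: → [7,14); WM=4
i=5 t=0 v=4: DROP (t<4-1); WM=8; [0,7) fires=3
i=6 t=11 v=3: → [7,14); WM=8
i=7 t=16 v=6: → [14,21); WM=8

[0,7)=3 [7,14)=2 [14,21)=1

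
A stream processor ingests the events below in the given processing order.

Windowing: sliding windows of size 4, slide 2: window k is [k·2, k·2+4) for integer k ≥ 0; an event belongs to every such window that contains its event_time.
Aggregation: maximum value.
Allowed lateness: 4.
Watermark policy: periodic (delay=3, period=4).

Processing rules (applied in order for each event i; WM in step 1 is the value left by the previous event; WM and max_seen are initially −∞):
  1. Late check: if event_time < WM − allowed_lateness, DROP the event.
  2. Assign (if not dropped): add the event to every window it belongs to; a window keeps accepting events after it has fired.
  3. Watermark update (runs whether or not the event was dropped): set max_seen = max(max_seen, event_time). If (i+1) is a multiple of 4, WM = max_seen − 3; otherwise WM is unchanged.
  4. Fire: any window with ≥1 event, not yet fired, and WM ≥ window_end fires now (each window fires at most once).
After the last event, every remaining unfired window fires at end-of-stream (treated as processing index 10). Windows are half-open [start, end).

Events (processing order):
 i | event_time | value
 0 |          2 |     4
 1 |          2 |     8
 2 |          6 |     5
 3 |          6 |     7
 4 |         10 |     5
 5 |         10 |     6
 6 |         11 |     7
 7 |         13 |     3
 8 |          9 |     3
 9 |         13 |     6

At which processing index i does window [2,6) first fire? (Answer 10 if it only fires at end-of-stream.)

i=0 t=2 v=4: → [2,6),[0,4); WM=−∞
i=1 t=2 v=8: → [2,6),[0,4); WM=−∞
i=2 t=6 v=5: → [6,10),[4,8); WM=−∞
i=3 t=6 v=7: → [6,10),[4,8); WM=3
i=4 t=10 v=5: → [10,14),[8,12); WM=3
i=5 t=10 v=6: → [10,14),[8,12); WM=3
i=6 t=11 v=7: → [10,14),[8,12); WM=3
i=7 t=13 v=3: → [12,16),[10,14); WM=10; [0,4) fires=8 [2,6) fires=8 [4,8) fires=7 [6,10) fires=7
i=8 t=9 v=3: → [8,12),[6,10); WM=10
i=9 t=13 v=6: → [12,16),[10,14); WM=10

7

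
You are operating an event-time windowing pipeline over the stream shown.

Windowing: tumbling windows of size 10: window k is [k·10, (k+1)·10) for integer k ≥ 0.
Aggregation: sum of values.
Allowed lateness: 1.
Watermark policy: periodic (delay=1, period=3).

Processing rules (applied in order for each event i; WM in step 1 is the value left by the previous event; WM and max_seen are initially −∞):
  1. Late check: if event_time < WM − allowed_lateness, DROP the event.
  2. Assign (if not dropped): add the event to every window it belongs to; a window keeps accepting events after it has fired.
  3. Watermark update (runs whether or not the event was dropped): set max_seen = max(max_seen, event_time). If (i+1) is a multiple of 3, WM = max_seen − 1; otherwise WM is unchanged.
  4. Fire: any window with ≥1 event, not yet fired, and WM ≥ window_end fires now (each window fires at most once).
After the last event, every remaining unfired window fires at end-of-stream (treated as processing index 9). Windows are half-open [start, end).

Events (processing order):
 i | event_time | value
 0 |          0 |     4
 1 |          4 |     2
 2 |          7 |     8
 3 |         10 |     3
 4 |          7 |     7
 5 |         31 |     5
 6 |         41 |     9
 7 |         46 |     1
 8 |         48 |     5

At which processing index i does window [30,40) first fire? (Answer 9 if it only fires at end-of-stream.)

8

i=0 t=0 v=4: → [0,10); WM=−∞
i=1 t=4 v=2: → [0,10); WM=−∞
i=2 t=7 v=8: → [0,10); WM=6
i=3 t=10 v=3: → [10,20); WM=6
i=4 t=7 v=7: → [0,10); WM=6
i=5 t=31 v=5: → [30,40); WM=30; [0,10) fires=21 [10,20) fires=3
i=6 t=41 v=9: → [40,50); WM=30
i=7 t=46 v=1: → [40,50); WM=30
i=8 t=48 v=5: → [40,50); WM=47; [30,40) fires=5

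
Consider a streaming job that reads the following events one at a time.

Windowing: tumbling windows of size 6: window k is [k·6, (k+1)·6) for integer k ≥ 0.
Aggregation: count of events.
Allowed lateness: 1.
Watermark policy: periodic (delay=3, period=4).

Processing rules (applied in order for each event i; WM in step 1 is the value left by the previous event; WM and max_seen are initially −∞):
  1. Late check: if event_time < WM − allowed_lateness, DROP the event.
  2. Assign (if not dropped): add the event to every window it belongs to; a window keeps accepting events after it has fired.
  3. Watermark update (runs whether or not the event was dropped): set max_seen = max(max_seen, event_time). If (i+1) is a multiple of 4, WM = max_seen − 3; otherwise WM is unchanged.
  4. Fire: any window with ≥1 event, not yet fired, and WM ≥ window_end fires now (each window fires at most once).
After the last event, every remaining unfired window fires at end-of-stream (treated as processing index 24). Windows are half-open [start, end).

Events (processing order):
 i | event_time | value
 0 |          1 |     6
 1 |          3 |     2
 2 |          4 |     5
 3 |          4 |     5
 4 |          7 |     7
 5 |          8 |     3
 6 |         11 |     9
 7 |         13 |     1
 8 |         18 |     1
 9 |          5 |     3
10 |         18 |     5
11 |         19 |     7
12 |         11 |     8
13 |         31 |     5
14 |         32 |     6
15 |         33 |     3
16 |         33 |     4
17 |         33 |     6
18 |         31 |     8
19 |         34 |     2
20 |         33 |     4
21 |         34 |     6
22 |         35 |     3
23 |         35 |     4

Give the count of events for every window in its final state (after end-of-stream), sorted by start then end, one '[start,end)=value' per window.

i=0 t=1 v=6: → [0,6); WM=−∞
i=1 t=3 v=2: → [0,6); WM=−∞
i=2 t=4 v=5: → [0,6); WM=−∞
i=3 t=4 v=5: → [0,6); WM=1
i=4 t=7 v=7: → [6,12); WM=1
i=5 t=8 v=3: → [6,12); WM=1
i=6 t=11 v=9: → [6,12); WM=1
i=7 t=13 v=1: → [12,18); WM=10; [0,6) fires=4
i=8 t=18 v=1: → [18,24); WM=10
i=9 t=5 v=3: DROP (t<10-1); WM=10
i=10 t=18 v=5: → [18,24); WM=10
i=11 t=19 v=7: → [18,24); WM=16; [6,12) fires=3
i=12 t=11 v=8: DROP (t<16-1); WM=16
i=13 t=31 v=5: → [30,36); WM=16
i=14 t=32 v=6: → [30,36); WM=16
i=15 t=33 v=3: → [30,36); WM=30; [12,18) fires=1 [18,24) fires=3
i=16 t=33 v=4: → [30,36); WM=30
i=17 t=33 v=6: → [30,36); WM=30
i=18 t=31 v=8: → [30,36); WM=30
i=19 t=34 v=2: → [30,36); WM=31
i=20 t=33 v=4: → [30,36); WM=31
i=21 t=34 v=6: → [30,36); WM=31
i=22 t=35 v=3: → [30,36); WM=31
i=23 t=35 v=4: → [30,36); WM=32

[0,6)=4 [6,12)=3 [12,18)=1 [18,24)=3 [30,36)=11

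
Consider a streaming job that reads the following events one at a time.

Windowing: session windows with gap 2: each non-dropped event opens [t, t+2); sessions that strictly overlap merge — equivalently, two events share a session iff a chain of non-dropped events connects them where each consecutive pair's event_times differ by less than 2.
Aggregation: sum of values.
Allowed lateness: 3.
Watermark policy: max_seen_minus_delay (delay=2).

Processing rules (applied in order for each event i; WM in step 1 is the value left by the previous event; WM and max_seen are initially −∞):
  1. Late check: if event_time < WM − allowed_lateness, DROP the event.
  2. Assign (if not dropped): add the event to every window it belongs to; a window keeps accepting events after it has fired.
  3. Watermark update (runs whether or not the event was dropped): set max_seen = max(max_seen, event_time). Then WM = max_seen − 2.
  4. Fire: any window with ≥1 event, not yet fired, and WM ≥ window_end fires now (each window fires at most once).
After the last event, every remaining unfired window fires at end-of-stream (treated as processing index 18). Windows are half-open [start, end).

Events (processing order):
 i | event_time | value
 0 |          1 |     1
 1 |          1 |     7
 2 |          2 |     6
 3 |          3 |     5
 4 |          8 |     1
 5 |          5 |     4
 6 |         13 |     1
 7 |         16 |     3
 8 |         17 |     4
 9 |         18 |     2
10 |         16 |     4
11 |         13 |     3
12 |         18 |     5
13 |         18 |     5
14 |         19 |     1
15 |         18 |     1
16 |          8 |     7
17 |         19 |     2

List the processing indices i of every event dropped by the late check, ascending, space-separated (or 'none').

i=0 t=1 v=1: → [1,3); WM=-1
i=1 t=1 v=7: → [1,3); WM=-1
i=2 t=2 v=6: → [1,4); WM=0
i=3 t=3 v=5: → [1,5); WM=1
i=4 t=8 v=1: → [8,10); WM=6
i=5 t=5 v=4: → [5,7); WM=6
i=6 t=13 v=1: → [13,15); WM=11
i=7 t=16 v=3: → [16,18); WM=14
i=8 t=17 v=4: → [16,19); WM=15
i=9 t=18 v=2: → [16,20); WM=16
i=10 t=16 v=4: → [16,20); WM=16
i=11 t=13 v=3: → [13,15); WM=16
i=12 t=18 v=5: → [16,20); WM=16
i=13 t=18 v=5: → [16,20); WM=16
i=14 t=19 v=1: → [16,21); WM=17
i=15 t=18 v=1: → [16,21); WM=17
i=16 t=8 v=7: DROP (t<17-3); WM=17
i=17 t=19 v=2: → [16,21); WM=17

16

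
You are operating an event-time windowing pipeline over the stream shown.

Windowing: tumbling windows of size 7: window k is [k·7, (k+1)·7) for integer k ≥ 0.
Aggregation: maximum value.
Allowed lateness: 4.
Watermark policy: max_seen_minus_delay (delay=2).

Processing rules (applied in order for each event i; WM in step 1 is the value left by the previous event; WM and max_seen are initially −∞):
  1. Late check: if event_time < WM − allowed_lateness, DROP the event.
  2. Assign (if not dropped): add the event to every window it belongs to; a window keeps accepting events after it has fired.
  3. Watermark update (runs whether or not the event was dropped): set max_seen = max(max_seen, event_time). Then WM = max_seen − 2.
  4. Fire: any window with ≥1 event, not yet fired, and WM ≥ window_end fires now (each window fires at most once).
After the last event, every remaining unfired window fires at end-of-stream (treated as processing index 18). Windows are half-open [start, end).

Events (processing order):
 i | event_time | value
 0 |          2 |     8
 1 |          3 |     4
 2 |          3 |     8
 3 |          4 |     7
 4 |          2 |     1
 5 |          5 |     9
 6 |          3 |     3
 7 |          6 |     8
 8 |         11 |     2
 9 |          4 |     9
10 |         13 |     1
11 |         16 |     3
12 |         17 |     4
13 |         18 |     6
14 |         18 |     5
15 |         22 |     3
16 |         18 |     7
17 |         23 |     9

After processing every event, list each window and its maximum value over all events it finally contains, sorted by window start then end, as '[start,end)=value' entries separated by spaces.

i=0 t=2 v=8: → [0,7); WM=0
i=1 t=3 v=4: → [0,7); WM=1
i=2 t=3 v=8: → [0,7); WM=1
i=3 t=4 v=7: → [0,7); WM=2
i=4 t=2 v=1: → [0,7); WM=2
i=5 t=5 v=9: → [0,7); WM=3
i=6 t=3 v=3: → [0,7); WM=3
i=7 t=6 v=8: → [0,7); WM=4
i=8 t=11 v=2: → [7,14); WM=9; [0,7) fires=9
i=9 t=4 v=9: DROP (t<9-4); WM=9
i=10 t=13 v=1: → [7,14); WM=11
i=11 t=16 v=3: → [14,21); WM=14; [7,14) fires=2
i=12 t=17 v=4: → [14,21); WM=15
i=13 t=18 v=6: → [14,21); WM=16
i=14 t=18 v=5: → [14,21); WM=16
i=15 t=22 v=3: → [21,28); WM=20
i=16 t=18 v=7: → [14,21); WM=20
i=17 t=23 v=9: → [21,28); WM=21; [14,21) fires=7

[0,7)=9 [7,14)=2 [14,21)=7 [21,28)=9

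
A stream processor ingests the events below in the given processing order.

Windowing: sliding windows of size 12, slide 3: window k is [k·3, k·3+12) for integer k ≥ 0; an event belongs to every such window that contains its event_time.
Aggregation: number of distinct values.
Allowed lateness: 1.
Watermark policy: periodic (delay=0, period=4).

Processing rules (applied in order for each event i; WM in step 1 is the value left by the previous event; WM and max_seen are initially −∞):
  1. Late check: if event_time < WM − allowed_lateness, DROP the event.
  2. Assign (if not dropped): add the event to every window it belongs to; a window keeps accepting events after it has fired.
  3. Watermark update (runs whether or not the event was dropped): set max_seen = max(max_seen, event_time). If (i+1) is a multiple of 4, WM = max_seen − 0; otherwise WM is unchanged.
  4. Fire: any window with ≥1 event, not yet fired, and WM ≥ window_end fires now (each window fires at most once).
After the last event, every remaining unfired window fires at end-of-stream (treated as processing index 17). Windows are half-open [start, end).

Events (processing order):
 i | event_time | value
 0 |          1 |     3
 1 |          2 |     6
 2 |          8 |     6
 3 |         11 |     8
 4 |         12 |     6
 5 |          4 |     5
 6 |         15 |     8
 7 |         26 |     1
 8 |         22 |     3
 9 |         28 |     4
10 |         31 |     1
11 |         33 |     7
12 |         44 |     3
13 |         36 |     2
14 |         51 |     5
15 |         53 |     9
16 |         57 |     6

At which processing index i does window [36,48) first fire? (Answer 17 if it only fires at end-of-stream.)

15

i=0 t=1 v=3: → [0,12); WM=−∞
i=1 t=2 v=6: → [0,12); WM=−∞
i=2 t=8 v=6: → [6,18),[3,15),[0,12); WM=−∞
i=3 t=11 v=8: → [9,21),[6,18),[3,15),[0,12); WM=11
i=4 t=12 v=6: → [12,24),[9,21),[6,18),[3,15); WM=11
i=5 t=4 v=5: DROP (t<11-1); WM=11
i=6 t=15 v=8: → [15,27),[12,24),[9,21),[6,18); WM=11
i=7 t=26 v=1: → [24,36),[21,33),[18,30),[15,27); WM=26; [0,12) fires=3 [3,15) fires=2 [6,18) fires=2 [9,21) fires=2 [12,24) fires=2
i=8 t=22 v=3: DROP (t<26-1); WM=26
i=9 t=28 v=4: → [27,39),[24,36),[21,33),[18,30); WM=26
i=10 t=31 v=1: → [30,42),[27,39),[24,36),[21,33); WM=26
i=11 t=33 v=7: → [33,45),[30,42),[27,39),[24,36); WM=33; [15,27) fires=2 [18,30) fires=2 [21,33) fires=2
i=12 t=44 v=3: → [42,54),[39,51),[36,48),[33,45); WM=33
i=13 t=36 v=2: → [36,48),[33,45),[30,42),[27,39); WM=33
i=14 t=51 v=5: → [51,63),[48,60),[45,57),[42,54); WM=33
i=15 t=53 v=9: → [51,63),[48,60),[45,57),[42,54); WM=53; [24,36) fires=3 [27,39) fires=4 [30,42) fires=3 [33,45) fires=3 [36,48) fires=2 [39,51) fires=1
i=16 t=57 v=6: → [57,69),[54,66),[51,63),[48,60); WM=53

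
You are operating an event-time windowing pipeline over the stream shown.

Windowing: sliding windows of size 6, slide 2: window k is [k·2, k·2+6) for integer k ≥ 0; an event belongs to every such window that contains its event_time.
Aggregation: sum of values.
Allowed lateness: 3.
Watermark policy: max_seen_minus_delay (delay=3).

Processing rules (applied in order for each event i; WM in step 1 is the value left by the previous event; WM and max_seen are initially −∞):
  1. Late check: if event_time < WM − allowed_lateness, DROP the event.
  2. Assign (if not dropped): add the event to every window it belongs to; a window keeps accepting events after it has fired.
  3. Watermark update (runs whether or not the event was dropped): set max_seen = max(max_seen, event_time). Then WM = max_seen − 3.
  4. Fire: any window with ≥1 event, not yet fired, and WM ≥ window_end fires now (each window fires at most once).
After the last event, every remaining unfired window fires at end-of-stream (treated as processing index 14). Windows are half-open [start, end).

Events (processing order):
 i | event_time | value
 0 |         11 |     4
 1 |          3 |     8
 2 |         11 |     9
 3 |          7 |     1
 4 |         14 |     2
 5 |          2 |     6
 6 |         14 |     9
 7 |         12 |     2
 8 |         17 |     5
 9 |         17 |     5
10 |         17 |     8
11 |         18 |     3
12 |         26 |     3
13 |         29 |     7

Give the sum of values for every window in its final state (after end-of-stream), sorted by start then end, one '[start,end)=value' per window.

i=0 t=11 v=4: → [10,16),[8,14),[6,12); WM=8
i=1 t=3 v=8: DROP (t<8-3); WM=8
i=2 t=11 v=9: → [10,16),[8,14),[6,12); WM=8
i=3 t=7 v=1: → [6,12),[4,10),[2,8); WM=8; [2,8) fires=1
i=4 t=14 v=2: → [14,20),[12,18),[10,16); WM=11; [4,10) fires=1
i=5 t=2 v=6: DROP (t<11-3); WM=11
i=6 t=14 v=9: → [14,20),[12,18),[10,16); WM=11
i=7 t=12 v=2: → [12,18),[10,16),[8,14); WM=11
i=8 t=17 v=5: → [16,22),[14,20),[12,18); WM=14; [6,12) fires=14 [8,14) fires=15
i=9 t=17 v=5: → [16,22),[14,20),[12,18); WM=14
i=10 t=17 v=8: → [16,22),[14,20),[12,18); WM=14
i=11 t=18 v=3: → [18,24),[16,22),[14,20); WM=15
i=12 t=26 v=3: → [26,32),[24,30),[22,28); WM=23; [10,16) fires=26 [12,18) fires=31 [14,20) fires=32 [16,22) fires=21
i=13 t=29 v=7: → [28,34),[26,32),[24,30); WM=26; [18,24) fires=3

[2,8)=1 [4,10)=1 [6,12)=14 [8,14)=15 [10,16)=26 [12,18)=31 [14,20)=32 [16,22)=21 [18,24)=3 [22,28)=3 [24,30)=10 [26,32)=10 [28,34)=7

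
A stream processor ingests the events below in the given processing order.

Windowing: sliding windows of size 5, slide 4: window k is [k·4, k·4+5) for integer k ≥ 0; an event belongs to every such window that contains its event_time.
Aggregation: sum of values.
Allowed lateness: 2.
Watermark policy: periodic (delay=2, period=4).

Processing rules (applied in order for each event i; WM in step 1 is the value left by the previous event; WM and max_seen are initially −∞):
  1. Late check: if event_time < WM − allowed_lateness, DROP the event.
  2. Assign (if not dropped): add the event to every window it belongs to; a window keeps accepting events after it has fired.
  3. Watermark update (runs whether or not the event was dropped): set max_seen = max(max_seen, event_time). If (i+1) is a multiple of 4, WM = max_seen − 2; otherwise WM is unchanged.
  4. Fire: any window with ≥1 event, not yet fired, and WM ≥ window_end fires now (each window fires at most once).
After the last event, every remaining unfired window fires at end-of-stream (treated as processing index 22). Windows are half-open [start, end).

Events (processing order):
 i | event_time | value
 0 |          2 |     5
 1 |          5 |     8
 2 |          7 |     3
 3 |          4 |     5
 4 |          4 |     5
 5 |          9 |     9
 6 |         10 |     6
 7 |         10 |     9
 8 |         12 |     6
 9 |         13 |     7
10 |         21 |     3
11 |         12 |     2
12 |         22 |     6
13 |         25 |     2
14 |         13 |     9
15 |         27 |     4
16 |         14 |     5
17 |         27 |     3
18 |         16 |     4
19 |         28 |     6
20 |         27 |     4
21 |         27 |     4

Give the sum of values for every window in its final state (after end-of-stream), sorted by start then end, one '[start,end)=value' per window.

i=0 t=2 v=5: → [0,5); WM=−∞
i=1 t=5 v=8: → [4,9); WM=−∞
i=2 t=7 v=3: → [4,9); WM=−∞
i=3 t=4 v=5: → [4,9),[0,5); WM=5; [0,5) fires=10
i=4 t=4 v=5: → [4,9),[0,5); WM=5
i=5 t=9 v=9: → [8,13); WM=5
i=6 t=10 v=6: → [8,13); WM=5
i=7 t=10 v=9: → [8,13); WM=8
i=8 t=12 v=6: → [12,17),[8,13); WM=8
i=9 t=13 v=7: → [12,17); WM=8
i=10 t=21 v=3: → [20,25); WM=8
i=11 t=12 v=2: → [12,17),[8,13); WM=19; [4,9) fires=21 [8,13) fires=32 [12,17) fires=15
i=12 t=22 v=6: → [20,25); WM=19
i=13 t=25 v=2: → [24,29); WM=19
i=14 t=13 v=9: DROP (t<19-2); WM=19
i=15 t=27 v=4: → [24,29); WM=25; [20,25) fires=9
i=16 t=14 v=5: DROP (t<25-2); WM=25
i=17 t=27 v=3: → [24,29); WM=25
i=18 t=16 v=4: DROP (t<25-2); WM=25
i=19 t=28 v=6: → [28,33),[24,29); WM=26
i=20 t=27 v=4: → [24,29); WM=26
i=21 t=27 v=4: → [24,29); WM=26

[0,5)=15 [4,9)=21 [8,13)=32 [12,17)=15 [20,25)=9 [24,29)=23 [28,33)=6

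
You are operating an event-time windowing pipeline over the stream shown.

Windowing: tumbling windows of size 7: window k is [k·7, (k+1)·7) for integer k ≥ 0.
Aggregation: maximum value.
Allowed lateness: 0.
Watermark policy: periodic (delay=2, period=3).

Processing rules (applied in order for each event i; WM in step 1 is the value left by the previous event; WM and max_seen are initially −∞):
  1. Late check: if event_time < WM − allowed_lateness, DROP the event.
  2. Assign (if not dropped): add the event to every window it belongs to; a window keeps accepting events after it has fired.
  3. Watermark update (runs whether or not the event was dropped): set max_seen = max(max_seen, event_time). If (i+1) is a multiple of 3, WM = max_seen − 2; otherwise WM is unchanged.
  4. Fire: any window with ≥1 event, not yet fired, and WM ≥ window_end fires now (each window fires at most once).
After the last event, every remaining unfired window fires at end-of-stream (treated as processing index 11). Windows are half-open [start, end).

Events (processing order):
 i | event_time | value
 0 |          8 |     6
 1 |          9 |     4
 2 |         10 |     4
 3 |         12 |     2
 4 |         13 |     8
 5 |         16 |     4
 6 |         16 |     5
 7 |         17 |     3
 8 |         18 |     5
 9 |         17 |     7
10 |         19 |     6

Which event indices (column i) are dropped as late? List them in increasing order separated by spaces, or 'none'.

none

i=0 t=8 v=6: → [7,14); WM=−∞
i=1 t=9 v=4: → [7,14); WM=−∞
i=2 t=10 v=4: → [7,14); WM=8
i=3 t=12 v=2: → [7,14); WM=8
i=4 t=13 v=8: → [7,14); WM=8
i=5 t=16 v=4: → [14,21); WM=14; [7,14) fires=8
i=6 t=16 v=5: → [14,21); WM=14
i=7 t=17 v=3: → [14,21); WM=14
i=8 t=18 v=5: → [14,21); WM=16
i=9 t=17 v=7: → [14,21); WM=16
i=10 t=19 v=6: → [14,21); WM=16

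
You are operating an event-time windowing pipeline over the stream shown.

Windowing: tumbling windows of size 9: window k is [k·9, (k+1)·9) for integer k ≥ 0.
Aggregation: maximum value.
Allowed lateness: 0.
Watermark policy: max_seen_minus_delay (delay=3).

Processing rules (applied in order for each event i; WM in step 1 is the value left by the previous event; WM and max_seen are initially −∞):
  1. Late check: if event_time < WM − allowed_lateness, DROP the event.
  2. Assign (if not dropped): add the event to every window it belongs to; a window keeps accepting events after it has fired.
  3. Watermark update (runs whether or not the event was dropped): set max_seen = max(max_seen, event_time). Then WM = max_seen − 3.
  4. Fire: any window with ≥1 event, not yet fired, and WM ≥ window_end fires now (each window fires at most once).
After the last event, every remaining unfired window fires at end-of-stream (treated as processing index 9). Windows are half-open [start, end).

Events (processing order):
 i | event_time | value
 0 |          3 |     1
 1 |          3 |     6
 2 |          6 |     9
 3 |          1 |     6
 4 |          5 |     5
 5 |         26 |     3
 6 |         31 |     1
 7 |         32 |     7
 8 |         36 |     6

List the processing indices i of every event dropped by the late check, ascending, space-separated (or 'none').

3

i=0 t=3 v=1: → [0,9); WM=0
i=1 t=3 v=6: → [0,9); WM=0
i=2 t=6 v=9: → [0,9); WM=3
i=3 t=1 v=6: DROP (t<3-0); WM=3
i=4 t=5 v=5: → [0,9); WM=3
i=5 t=26 v=3: → [18,27); WM=23; [0,9) fires=9
i=6 t=31 v=1: → [27,36); WM=28; [18,27) fires=3
i=7 t=32 v=7: → [27,36); WM=29
i=8 t=36 v=6: → [36,45); WM=33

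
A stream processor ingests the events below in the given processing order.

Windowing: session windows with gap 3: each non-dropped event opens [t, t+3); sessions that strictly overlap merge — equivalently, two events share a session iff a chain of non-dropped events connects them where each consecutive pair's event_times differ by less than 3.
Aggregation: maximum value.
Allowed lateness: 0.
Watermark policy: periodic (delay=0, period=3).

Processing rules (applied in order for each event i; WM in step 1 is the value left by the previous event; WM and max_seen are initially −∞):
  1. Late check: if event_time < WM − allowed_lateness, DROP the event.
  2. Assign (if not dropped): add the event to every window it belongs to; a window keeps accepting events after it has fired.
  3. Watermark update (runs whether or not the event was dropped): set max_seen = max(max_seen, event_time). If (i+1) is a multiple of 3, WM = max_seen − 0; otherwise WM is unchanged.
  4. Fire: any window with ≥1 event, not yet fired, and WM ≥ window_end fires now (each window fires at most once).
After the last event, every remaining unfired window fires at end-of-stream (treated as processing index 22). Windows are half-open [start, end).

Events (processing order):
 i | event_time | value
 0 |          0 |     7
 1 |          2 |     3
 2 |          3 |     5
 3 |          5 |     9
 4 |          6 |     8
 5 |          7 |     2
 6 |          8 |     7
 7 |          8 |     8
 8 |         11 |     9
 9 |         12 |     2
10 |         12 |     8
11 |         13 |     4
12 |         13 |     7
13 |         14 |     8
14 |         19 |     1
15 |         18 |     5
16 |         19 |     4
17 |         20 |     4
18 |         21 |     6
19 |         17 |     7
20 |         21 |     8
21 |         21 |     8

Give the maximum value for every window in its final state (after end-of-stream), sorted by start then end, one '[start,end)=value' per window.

[0,11)=9 [11,17)=9 [19,24)=8

i=0 t=0 v=7: → [0,3); WM=−∞
i=1 t=2 v=3: → [0,5); WM=−∞
i=2 t=3 v=5: → [0,6); WM=3
i=3 t=5 v=9: → [0,8); WM=3
i=4 t=6 v=8: → [0,9); WM=3
i=5 t=7 v=2: → [0,10); WM=7
i=6 t=8 v=7: → [0,11); WM=7
i=7 t=8 v=8: → [0,11); WM=7
i=8 t=11 v=9: → [11,14); WM=11
i=9 t=12 v=2: → [11,15); WM=11
i=10 t=12 v=8: → [11,15); WM=11
i=11 t=13 v=4: → [11,16); WM=13
i=12 t=13 v=7: → [11,16); WM=13
i=13 t=14 v=8: → [11,17); WM=13
i=14 t=19 v=1: → [19,22); WM=19
i=15 t=18 v=5: DROP (t<19-0); WM=19
i=16 t=19 v=4: → [19,22); WM=19
i=17 t=20 v=4: → [19,23); WM=20
i=18 t=21 v=6: → [19,24); WM=20
i=19 t=17 v=7: DROP (t<20-0); WM=20
i=20 t=21 v=8: → [19,24); WM=21
i=21 t=21 v=8: → [19,24); WM=21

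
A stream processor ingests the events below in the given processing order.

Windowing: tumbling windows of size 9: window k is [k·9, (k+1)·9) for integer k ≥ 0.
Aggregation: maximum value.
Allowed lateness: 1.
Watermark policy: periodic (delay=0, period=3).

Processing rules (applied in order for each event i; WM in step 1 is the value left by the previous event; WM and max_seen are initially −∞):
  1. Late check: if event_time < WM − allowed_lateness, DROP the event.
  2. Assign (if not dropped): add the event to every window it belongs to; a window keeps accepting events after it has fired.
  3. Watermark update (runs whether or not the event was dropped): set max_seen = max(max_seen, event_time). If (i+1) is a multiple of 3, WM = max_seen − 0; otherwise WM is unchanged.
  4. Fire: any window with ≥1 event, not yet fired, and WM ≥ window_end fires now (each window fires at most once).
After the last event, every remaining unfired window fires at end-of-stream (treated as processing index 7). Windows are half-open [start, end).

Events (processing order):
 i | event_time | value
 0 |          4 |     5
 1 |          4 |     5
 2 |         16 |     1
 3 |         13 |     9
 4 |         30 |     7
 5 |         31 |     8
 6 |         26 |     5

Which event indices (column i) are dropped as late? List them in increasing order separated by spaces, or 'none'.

i=0 t=4 v=5: → [0,9); WM=−∞
i=1 t=4 v=5: → [0,9); WM=−∞
i=2 t=16 v=1: → [9,18); WM=16; [0,9) fires=5
i=3 t=13 v=9: DROP (t<16-1); WM=16
i=4 t=30 v=7: → [27,36); WM=16
i=5 t=31 v=8: → [27,36); WM=31; [9,18) fires=1
i=6 t=26 v=5: DROP (t<31-1); WM=31

3 6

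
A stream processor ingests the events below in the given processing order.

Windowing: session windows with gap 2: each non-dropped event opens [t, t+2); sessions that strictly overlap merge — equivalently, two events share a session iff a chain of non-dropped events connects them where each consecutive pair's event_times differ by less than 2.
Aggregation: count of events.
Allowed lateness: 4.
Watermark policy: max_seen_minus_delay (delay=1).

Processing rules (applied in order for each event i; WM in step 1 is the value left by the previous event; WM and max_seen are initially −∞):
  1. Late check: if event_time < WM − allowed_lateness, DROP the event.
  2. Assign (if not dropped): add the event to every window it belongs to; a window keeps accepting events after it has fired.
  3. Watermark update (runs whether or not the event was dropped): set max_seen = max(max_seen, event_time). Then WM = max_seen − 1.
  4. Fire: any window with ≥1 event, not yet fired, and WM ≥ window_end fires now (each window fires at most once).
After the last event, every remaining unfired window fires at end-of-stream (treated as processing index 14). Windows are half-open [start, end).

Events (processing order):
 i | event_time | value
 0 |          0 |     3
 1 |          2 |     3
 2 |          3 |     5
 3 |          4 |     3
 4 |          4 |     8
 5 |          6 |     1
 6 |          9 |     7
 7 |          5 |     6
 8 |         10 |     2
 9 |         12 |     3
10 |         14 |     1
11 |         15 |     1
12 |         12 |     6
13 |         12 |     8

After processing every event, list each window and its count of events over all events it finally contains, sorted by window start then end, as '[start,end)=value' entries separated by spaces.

i=0 t=0 v=3: → [0,2); WM=-1
i=1 t=2 v=3: → [2,4); WM=1
i=2 t=3 v=5: → [2,5); WM=2
i=3 t=4 v=3: → [2,6); WM=3
i=4 t=4 v=8: → [2,6); WM=3
i=5 t=6 v=1: → [6,8); WM=5
i=6 t=9 v=7: → [9,11); WM=8
i=7 t=5 v=6: → [2,8); WM=8
i=8 t=10 v=2: → [9,12); WM=9
i=9 t=12 v=3: → [12,14); WM=11
i=10 t=14 v=1: → [14,16); WM=13
i=11 t=15 v=1: → [14,17); WM=14
i=12 t=12 v=6: → [12,14); WM=14
i=13 t=12 v=8: → [12,14); WM=14

[0,2)=1 [2,8)=6 [9,12)=2 [12,14)=3 [14,17)=2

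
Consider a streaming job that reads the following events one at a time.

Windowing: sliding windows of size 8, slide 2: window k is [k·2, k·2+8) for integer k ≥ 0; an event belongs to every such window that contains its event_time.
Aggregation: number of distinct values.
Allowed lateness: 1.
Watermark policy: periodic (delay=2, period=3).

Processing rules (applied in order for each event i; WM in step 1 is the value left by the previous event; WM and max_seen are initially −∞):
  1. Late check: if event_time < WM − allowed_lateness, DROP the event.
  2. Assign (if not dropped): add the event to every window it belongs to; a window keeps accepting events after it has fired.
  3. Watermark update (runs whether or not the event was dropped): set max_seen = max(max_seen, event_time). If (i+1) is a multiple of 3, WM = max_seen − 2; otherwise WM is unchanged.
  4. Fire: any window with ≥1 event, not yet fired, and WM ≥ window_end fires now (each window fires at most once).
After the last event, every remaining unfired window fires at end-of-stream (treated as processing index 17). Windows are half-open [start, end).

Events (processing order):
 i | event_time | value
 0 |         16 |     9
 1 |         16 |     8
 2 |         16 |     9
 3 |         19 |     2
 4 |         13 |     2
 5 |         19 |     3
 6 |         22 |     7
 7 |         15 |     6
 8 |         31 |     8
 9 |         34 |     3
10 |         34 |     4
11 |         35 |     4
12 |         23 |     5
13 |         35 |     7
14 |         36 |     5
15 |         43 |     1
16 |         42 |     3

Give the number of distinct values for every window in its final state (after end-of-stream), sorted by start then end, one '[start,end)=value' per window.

[6,14)=1 [8,16)=1 [10,18)=3 [12,20)=4 [14,22)=4 [16,24)=5 [18,26)=3 [20,28)=1 [22,30)=1 [24,32)=1 [26,34)=1 [28,36)=4 [30,38)=5 [32,40)=4 [34,42)=4 [36,44)=3 [38,46)=2 [40,48)=2 [42,50)=2

i=0 t=16 v=9: → [16,24),[14,22),[12,20),[10,18); WM=−∞
i=1 t=16 v=8: → [16,24),[14,22),[12,20),[10,18); WM=−∞
i=2 t=16 v=9: → [16,24),[14,22),[12,20),[10,18); WM=14
i=3 t=19 v=2: → [18,26),[16,24),[14,22),[12,20); WM=14
i=4 t=13 v=2: → [12,20),[10,18),[8,16),[6,14); WM=14; [6,14) fires=1
i=5 t=19 v=3: → [18,26),[16,24),[14,22),[12,20); WM=17; [8,16) fires=1
i=6 t=22 v=7: → [22,30),[20,28),[18,26),[16,24); WM=17
i=7 t=15 v=6: DROP (t<17-1); WM=17
i=8 t=31 v=8: → [30,38),[28,36),[26,34),[24,32); WM=29; [10,18) fires=3 [12,20) fires=4 [14,22) fires=4 [16,24) fires=5 [18,26) fires=3 [20,28) fires=1
i=9 t=34 v=3: → [34,42),[32,40),[30,38),[28,36); WM=29
i=10 t=34 v=4: → [34,42),[32,40),[30,38),[28,36); WM=29
i=11 t=35 v=4: → [34,42),[32,40),[30,38),[28,36); WM=33; [22,30) fires=1 [24,32) fires=1
i=12 t=23 v=5: DROP (t<33-1); WM=33
i=13 t=35 v=7: → [34,42),[32,40),[30,38),[28,36); WM=33
i=14 t=36 v=5: → [36,44),[34,42),[32,40),[30,38); WM=34; [26,34) fires=1
i=15 t=43 v=1: → [42,50),[40,48),[38,46),[36,44); WM=34
i=16 t=42 v=3: → [42,50),[40,48),[38,46),[36,44); WM=34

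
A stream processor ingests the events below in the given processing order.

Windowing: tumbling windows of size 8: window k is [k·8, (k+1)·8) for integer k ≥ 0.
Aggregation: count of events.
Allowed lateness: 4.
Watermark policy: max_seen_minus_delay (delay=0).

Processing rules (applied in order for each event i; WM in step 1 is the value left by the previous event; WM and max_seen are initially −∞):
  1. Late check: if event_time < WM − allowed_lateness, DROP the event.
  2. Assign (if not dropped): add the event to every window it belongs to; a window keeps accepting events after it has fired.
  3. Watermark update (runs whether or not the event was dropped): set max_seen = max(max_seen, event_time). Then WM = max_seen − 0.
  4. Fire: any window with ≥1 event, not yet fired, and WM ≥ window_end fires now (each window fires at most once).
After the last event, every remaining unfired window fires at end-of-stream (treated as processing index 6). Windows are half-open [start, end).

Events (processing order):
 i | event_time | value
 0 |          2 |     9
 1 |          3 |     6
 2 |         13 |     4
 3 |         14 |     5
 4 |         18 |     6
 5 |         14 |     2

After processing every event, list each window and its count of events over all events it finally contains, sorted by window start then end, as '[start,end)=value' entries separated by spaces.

i=0 t=2 v=9: → [0,8); WM=2
i=1 t=3 v=6: → [0,8); WM=3
i=2 t=13 v=4: → [8,16); WM=13; [0,8) fires=2
i=3 t=14 v=5: → [8,16); WM=14
i=4 t=18 v=6: → [16,24); WM=18; [8,16) fires=2
i=5 t=14 v=2: → [8,16); WM=18

[0,8)=2 [8,16)=3 [16,24)=1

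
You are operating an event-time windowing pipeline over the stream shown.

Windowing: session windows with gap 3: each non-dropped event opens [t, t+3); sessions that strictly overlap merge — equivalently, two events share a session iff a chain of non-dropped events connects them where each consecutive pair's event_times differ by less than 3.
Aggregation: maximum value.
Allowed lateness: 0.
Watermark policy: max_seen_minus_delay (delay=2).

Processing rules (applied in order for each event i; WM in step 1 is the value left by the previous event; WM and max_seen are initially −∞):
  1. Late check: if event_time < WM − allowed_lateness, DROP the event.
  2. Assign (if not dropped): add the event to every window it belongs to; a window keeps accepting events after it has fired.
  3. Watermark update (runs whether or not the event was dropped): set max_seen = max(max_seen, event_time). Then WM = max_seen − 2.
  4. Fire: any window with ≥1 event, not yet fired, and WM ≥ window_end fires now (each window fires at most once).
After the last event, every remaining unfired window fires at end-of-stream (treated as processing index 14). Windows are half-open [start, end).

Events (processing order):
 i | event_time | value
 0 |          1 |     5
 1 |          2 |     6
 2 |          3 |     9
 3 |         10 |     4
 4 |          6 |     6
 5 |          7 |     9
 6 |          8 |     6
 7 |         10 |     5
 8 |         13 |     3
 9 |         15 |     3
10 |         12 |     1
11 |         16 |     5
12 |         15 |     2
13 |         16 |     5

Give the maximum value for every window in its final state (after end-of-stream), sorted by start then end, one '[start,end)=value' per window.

[1,6)=9 [8,13)=6 [13,19)=5

i=0 t=1 v=5: → [1,4); WM=-1
i=1 t=2 v=6: → [1,5); WM=0
i=2 t=3 v=9: → [1,6); WM=1
i=3 t=10 v=4: → [10,13); WM=8
i=4 t=6 v=6: DROP (t<8-0); WM=8
i=5 t=7 v=9: DROP (t<8-0); WM=8
i=6 t=8 v=6: → [8,13); WM=8
i=7 t=10 v=5: → [8,13); WM=8
i=8 t=13 v=3: → [13,16); WM=11
i=9 t=15 v=3: → [13,18); WM=13
i=10 t=12 v=1: DROP (t<13-0); WM=13
i=11 t=16 v=5: → [13,19); WM=14
i=12 t=15 v=2: → [13,19); WM=14
i=13 t=16 v=5: → [13,19); WM=14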